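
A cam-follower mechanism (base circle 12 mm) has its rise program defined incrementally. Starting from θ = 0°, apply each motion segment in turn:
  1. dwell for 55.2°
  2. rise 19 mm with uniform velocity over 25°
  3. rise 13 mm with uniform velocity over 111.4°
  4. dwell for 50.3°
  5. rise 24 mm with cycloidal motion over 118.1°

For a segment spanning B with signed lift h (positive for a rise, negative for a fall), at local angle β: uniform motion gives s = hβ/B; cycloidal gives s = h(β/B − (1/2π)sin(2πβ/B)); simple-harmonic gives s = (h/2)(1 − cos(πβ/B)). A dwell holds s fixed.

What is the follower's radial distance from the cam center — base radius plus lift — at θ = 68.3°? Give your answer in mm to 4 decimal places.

seg 1 [0°–55.2°] dwell: s stays 0.0000
seg 2 [55.2°–80.2°] uniform, h=19: θ=68.3° here. β=13.1, B=25. 19·13.1/25 = 9.9560 → s = 9.9560
radial distance = base radius + s = 12 + 9.9560 = 21.9560

21.9560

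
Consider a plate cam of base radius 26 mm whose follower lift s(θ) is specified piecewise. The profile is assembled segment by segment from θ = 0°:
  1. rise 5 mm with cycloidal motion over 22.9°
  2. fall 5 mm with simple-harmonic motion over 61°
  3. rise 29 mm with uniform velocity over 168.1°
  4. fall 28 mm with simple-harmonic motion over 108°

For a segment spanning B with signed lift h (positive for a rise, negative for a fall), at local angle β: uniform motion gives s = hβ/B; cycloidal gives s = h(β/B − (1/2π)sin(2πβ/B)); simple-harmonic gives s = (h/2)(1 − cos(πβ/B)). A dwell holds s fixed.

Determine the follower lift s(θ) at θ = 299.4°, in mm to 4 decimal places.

seg 1 [0°–22.9°] cycloidal, h=5: full span → s += 5 → s = 5.0000
seg 2 [22.9°–83.9°] simple-harmonic, h=-5: full span → s += -5 → s = 0.0000
seg 3 [83.9°–252°] uniform, h=29: full span → s += 29 → s = 29.0000
seg 4 [252°–360°] simple-harmonic, h=-28: θ=299.4° here. β=47.4, B=108. -28/2·(1 − cos(π·0.4389)) = -11.3287 → s = 17.6713

17.6713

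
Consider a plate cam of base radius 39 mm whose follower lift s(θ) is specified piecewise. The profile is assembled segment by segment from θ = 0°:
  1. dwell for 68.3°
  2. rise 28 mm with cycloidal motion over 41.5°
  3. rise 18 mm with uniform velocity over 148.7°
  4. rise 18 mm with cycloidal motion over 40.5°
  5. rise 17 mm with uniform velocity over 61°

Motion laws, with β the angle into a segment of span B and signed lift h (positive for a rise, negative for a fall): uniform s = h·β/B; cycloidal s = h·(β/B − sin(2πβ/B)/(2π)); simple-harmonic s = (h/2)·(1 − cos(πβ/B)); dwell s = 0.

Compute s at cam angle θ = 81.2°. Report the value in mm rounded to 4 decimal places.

seg 1 [0°–68.3°] dwell: s stays 0.0000
seg 2 [68.3°–109.8°] cycloidal, h=28: θ=81.2° here. β=12.9, B=41.5. 28·(0.3108 − sin(2π·0.3108)/(2π)) = 4.5690 → s = 4.5690

4.5690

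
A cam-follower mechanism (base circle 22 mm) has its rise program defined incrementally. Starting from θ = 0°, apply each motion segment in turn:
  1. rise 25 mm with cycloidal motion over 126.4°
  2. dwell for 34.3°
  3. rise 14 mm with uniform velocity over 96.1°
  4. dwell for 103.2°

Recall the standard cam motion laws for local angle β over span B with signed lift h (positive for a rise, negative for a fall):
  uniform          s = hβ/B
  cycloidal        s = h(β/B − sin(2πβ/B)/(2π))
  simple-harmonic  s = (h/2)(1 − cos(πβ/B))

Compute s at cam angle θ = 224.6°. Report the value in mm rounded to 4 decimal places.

seg 1 [0°–126.4°] cycloidal, h=25: full span → s += 25 → s = 25.0000
seg 2 [126.4°–160.7°] dwell: s stays 25.0000
seg 3 [160.7°–256.8°] uniform, h=14: θ=224.6° here. β=63.9, B=96.1. 14·63.9/96.1 = 9.3091 → s = 34.3091

34.3091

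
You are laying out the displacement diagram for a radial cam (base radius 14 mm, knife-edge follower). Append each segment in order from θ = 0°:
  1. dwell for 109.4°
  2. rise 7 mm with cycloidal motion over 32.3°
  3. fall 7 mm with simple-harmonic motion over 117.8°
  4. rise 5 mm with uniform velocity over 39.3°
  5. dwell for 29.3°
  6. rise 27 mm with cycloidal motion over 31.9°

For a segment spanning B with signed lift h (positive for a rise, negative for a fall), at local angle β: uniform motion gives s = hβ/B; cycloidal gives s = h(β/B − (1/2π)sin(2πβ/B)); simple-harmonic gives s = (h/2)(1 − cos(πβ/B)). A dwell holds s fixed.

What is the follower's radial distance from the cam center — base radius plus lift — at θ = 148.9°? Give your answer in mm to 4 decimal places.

seg 1 [0°–109.4°] dwell: s stays 0.0000
seg 2 [109.4°–141.7°] cycloidal, h=7: full span → s += 7 → s = 7.0000
seg 3 [141.7°–259.5°] simple-harmonic, h=-7: θ=148.9° here. β=7.2, B=117.8. -7/2·(1 − cos(π·0.0611)) = -0.0643 → s = 6.9357
radial distance = base radius + s = 14 + 6.9357 = 20.9357

20.9357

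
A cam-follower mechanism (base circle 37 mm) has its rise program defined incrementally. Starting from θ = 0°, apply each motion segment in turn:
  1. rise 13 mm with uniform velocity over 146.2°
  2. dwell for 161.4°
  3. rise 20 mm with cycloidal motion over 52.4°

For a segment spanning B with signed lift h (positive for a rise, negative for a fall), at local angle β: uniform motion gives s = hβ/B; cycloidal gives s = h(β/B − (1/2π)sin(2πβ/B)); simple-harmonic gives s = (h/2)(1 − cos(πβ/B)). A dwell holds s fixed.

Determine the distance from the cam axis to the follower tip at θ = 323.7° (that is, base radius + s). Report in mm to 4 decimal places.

seg 1 [0°–146.2°] uniform, h=13: full span → s += 13 → s = 13.0000
seg 2 [146.2°–307.6°] dwell: s stays 13.0000
seg 3 [307.6°–360°] cycloidal, h=20: θ=323.7° here. β=16.1, B=52.4. 20·(0.3073 − sin(2π·0.3073)/(2π)) = 3.1657 → s = 16.1657
radial distance = base radius + s = 37 + 16.1657 = 53.1657

53.1657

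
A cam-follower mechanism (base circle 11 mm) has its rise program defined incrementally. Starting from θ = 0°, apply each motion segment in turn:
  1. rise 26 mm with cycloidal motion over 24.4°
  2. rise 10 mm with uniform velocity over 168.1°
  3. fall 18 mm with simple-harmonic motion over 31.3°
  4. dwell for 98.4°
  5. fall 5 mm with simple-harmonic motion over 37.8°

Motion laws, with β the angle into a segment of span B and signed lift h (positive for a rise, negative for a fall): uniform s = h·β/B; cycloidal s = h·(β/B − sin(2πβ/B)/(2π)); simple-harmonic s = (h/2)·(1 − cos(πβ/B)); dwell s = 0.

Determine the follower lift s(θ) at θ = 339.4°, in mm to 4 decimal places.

seg 1 [0°–24.4°] cycloidal, h=26: full span → s += 26 → s = 26.0000
seg 2 [24.4°–192.5°] uniform, h=10: full span → s += 10 → s = 36.0000
seg 3 [192.5°–223.8°] simple-harmonic, h=-18: full span → s += -18 → s = 18.0000
seg 4 [223.8°–322.2°] dwell: s stays 18.0000
seg 5 [322.2°–360°] simple-harmonic, h=-5: θ=339.4° here. β=17.2, B=37.8. -5/2·(1 − cos(π·0.4550)) = -2.1480 → s = 15.8520

15.8520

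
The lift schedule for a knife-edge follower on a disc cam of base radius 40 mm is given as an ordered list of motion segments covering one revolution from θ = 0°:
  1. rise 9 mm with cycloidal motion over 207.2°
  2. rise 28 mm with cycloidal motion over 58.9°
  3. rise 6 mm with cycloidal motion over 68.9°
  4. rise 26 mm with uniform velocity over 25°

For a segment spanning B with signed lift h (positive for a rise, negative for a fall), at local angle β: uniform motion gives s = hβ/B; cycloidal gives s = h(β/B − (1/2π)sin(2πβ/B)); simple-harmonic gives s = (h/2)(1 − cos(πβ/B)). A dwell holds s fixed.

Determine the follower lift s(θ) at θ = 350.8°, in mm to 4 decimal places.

seg 1 [0°–207.2°] cycloidal, h=9: full span → s += 9 → s = 9.0000
seg 2 [207.2°–266.1°] cycloidal, h=28: full span → s += 28 → s = 37.0000
seg 3 [266.1°–335°] cycloidal, h=6: full span → s += 6 → s = 43.0000
seg 4 [335°–360°] uniform, h=26: θ=350.8° here. β=15.8, B=25. 26·15.8/25 = 16.4320 → s = 59.4320

59.4320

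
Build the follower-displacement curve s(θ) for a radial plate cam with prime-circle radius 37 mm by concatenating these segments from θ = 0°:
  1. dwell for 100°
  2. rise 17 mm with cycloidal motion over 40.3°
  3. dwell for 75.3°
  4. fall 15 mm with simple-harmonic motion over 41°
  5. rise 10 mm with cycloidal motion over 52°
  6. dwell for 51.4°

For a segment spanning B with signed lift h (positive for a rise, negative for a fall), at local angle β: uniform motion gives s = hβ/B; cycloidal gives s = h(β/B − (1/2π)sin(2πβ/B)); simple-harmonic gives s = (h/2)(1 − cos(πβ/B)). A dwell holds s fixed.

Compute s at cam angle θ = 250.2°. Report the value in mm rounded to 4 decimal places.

seg 1 [0°–100°] dwell: s stays 0.0000
seg 2 [100°–140.3°] cycloidal, h=17: full span → s += 17 → s = 17.0000
seg 3 [140.3°–215.6°] dwell: s stays 17.0000
seg 4 [215.6°–256.6°] simple-harmonic, h=-15: θ=250.2° here. β=34.6, B=41. -15/2·(1 − cos(π·0.8439)) = -14.1161 → s = 2.8839

2.8839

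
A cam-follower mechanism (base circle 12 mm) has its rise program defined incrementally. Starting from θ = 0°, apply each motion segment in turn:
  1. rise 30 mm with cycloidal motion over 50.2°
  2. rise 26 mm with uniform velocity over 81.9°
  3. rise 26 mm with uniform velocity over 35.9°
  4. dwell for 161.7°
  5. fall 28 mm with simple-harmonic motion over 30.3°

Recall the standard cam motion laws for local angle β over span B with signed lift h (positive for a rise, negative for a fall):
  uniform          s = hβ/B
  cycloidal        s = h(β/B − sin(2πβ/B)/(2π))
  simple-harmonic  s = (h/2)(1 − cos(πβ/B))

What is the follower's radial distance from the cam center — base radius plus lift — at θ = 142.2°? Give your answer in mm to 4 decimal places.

seg 1 [0°–50.2°] cycloidal, h=30: full span → s += 30 → s = 30.0000
seg 2 [50.2°–132.1°] uniform, h=26: full span → s += 26 → s = 56.0000
seg 3 [132.1°–168°] uniform, h=26: θ=142.2° here. β=10.1, B=35.9. 26·10.1/35.9 = 7.3148 → s = 63.3148
radial distance = base radius + s = 12 + 63.3148 = 75.3148

75.3148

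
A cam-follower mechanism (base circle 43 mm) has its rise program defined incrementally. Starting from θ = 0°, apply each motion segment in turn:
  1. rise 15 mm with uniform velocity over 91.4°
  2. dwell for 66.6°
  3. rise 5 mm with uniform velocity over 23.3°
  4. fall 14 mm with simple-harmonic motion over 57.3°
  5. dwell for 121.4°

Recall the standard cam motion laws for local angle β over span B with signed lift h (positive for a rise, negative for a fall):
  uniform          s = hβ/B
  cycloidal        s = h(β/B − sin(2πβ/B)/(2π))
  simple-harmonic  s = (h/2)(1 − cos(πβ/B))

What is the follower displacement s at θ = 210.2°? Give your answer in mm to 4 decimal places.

seg 1 [0°–91.4°] uniform, h=15: full span → s += 15 → s = 15.0000
seg 2 [91.4°–158°] dwell: s stays 15.0000
seg 3 [158°–181.3°] uniform, h=5: full span → s += 5 → s = 20.0000
seg 4 [181.3°–238.6°] simple-harmonic, h=-14: θ=210.2° here. β=28.9, B=57.3. -14/2·(1 − cos(π·0.5044)) = -7.0959 → s = 12.9041

12.9041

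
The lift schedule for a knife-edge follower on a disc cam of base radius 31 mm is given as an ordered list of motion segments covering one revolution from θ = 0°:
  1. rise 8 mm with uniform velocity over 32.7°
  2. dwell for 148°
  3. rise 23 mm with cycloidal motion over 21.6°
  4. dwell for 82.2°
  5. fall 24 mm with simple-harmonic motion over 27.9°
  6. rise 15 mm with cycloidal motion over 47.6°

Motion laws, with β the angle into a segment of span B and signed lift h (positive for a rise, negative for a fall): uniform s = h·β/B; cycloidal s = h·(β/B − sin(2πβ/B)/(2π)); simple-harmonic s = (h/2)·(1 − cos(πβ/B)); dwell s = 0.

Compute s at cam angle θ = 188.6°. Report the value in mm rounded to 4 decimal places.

seg 1 [0°–32.7°] uniform, h=8: full span → s += 8 → s = 8.0000
seg 2 [32.7°–180.7°] dwell: s stays 8.0000
seg 3 [180.7°–202.3°] cycloidal, h=23: θ=188.6° here. β=7.9, B=21.6. 23·(0.3657 − sin(2π·0.3657)/(2π)) = 5.6775 → s = 13.6775

13.6775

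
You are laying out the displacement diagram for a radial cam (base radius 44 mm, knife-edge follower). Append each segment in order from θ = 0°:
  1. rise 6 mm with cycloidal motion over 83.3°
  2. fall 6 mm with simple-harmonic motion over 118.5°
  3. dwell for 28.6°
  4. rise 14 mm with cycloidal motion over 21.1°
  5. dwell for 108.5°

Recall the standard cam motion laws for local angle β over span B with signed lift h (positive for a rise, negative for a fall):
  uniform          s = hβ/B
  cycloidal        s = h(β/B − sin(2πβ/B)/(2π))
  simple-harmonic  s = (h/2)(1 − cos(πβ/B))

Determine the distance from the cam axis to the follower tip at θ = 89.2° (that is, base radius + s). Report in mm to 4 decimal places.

seg 1 [0°–83.3°] cycloidal, h=6: full span → s += 6 → s = 6.0000
seg 2 [83.3°–201.8°] simple-harmonic, h=-6: θ=89.2° here. β=5.9, B=118.5. -6/2·(1 − cos(π·0.0498)) = -0.0366 → s = 5.9634
radial distance = base radius + s = 44 + 5.9634 = 49.9634

49.9634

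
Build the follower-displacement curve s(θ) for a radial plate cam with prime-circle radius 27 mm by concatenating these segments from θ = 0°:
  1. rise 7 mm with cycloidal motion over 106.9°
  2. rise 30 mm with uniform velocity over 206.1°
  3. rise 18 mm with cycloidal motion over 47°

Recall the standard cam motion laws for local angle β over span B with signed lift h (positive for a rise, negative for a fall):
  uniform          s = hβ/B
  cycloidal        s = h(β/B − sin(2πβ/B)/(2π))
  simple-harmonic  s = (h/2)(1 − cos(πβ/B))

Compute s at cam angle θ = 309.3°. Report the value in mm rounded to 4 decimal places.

seg 1 [0°–106.9°] cycloidal, h=7: full span → s += 7 → s = 7.0000
seg 2 [106.9°–313°] uniform, h=30: θ=309.3° here. β=202.4, B=206.1. 30·202.4/206.1 = 29.4614 → s = 36.4614

36.4614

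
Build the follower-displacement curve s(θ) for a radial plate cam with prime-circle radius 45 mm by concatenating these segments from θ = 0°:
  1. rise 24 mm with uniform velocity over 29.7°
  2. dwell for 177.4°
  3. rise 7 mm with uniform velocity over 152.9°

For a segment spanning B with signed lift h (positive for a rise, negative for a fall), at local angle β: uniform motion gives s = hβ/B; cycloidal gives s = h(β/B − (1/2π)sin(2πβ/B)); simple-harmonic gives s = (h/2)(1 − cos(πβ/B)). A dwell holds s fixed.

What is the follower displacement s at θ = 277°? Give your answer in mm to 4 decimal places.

seg 1 [0°–29.7°] uniform, h=24: full span → s += 24 → s = 24.0000
seg 2 [29.7°–207.1°] dwell: s stays 24.0000
seg 3 [207.1°–360°] uniform, h=7: θ=277° here. β=69.9, B=152.9. 7·69.9/152.9 = 3.2001 → s = 27.2001

27.2001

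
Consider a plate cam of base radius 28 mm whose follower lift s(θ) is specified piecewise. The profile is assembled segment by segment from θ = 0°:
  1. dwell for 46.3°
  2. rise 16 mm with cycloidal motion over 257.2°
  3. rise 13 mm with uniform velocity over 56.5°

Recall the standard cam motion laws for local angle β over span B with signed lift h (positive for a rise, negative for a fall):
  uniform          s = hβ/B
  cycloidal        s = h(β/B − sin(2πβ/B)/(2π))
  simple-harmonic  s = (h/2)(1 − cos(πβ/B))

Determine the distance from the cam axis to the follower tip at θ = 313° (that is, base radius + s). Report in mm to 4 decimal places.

seg 1 [0°–46.3°] dwell: s stays 0.0000
seg 2 [46.3°–303.5°] cycloidal, h=16: full span → s += 16 → s = 16.0000
seg 3 [303.5°–360°] uniform, h=13: θ=313° here. β=9.5, B=56.5. 13·9.5/56.5 = 2.1858 → s = 18.1858
radial distance = base radius + s = 28 + 18.1858 = 46.1858

46.1858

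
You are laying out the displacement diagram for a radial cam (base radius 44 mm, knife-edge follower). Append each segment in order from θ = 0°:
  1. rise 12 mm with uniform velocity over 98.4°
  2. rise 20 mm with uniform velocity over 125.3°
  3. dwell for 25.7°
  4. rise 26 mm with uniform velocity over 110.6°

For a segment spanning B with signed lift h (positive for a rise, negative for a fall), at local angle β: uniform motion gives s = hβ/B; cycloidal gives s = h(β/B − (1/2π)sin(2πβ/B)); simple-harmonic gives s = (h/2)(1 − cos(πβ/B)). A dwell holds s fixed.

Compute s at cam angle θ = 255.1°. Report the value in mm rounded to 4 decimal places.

seg 1 [0°–98.4°] uniform, h=12: full span → s += 12 → s = 12.0000
seg 2 [98.4°–223.7°] uniform, h=20: full span → s += 20 → s = 32.0000
seg 3 [223.7°–249.4°] dwell: s stays 32.0000
seg 4 [249.4°–360°] uniform, h=26: θ=255.1° here. β=5.7, B=110.6. 26·5.7/110.6 = 1.3400 → s = 33.3400

33.3400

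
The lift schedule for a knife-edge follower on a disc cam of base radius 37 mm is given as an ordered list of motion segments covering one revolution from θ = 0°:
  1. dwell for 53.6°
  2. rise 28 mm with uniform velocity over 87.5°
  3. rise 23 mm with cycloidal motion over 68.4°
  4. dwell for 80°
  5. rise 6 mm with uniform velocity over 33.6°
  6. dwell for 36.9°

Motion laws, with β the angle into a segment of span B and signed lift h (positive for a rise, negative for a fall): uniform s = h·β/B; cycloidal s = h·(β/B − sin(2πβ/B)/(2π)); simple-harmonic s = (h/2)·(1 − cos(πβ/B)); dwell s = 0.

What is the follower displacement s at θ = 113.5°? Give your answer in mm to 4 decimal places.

seg 1 [0°–53.6°] dwell: s stays 0.0000
seg 2 [53.6°–141.1°] uniform, h=28: θ=113.5° here. β=59.9, B=87.5. 28·59.9/87.5 = 19.1680 → s = 19.1680

19.1680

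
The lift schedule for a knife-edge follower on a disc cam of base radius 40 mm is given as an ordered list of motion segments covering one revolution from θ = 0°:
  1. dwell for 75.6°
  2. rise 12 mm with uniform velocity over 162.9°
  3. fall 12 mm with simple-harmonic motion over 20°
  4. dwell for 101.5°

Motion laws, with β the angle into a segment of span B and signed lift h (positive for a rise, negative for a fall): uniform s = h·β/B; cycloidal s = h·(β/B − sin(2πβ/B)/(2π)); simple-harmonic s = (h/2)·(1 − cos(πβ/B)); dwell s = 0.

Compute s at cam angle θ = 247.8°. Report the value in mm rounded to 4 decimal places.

seg 1 [0°–75.6°] dwell: s stays 0.0000
seg 2 [75.6°–238.5°] uniform, h=12: full span → s += 12 → s = 12.0000
seg 3 [238.5°–258.5°] simple-harmonic, h=-12: θ=247.8° here. β=9.3, B=20. -12/2·(1 − cos(π·0.4650)) = -5.3416 → s = 6.6584

6.6584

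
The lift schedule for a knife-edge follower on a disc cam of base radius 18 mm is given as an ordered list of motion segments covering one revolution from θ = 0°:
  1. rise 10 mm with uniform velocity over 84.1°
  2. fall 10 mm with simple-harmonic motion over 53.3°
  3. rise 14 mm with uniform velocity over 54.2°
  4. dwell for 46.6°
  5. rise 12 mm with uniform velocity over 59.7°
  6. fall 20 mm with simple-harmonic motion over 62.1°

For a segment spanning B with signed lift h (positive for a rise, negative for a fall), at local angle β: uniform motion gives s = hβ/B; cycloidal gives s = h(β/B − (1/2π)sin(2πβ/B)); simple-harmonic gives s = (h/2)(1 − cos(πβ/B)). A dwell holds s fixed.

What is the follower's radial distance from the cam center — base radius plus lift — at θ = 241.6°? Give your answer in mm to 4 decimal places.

seg 1 [0°–84.1°] uniform, h=10: full span → s += 10 → s = 10.0000
seg 2 [84.1°–137.4°] simple-harmonic, h=-10: full span → s += -10 → s = 0.0000
seg 3 [137.4°–191.6°] uniform, h=14: full span → s += 14 → s = 14.0000
seg 4 [191.6°–238.2°] dwell: s stays 14.0000
seg 5 [238.2°–297.9°] uniform, h=12: θ=241.6° here. β=3.4, B=59.7. 12·3.4/59.7 = 0.6834 → s = 14.6834
radial distance = base radius + s = 18 + 14.6834 = 32.6834

32.6834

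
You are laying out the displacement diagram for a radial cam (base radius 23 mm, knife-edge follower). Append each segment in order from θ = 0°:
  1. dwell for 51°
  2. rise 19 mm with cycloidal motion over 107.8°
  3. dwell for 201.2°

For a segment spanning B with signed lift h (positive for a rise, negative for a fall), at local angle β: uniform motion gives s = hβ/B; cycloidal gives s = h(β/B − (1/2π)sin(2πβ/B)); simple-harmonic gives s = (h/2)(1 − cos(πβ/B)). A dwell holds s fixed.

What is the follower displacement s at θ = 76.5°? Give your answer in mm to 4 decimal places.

seg 1 [0°–51°] dwell: s stays 0.0000
seg 2 [51°–158.8°] cycloidal, h=19: θ=76.5° here. β=25.5, B=107.8. 19·(0.2365 − sin(2π·0.2365)/(2π)) = 1.4813 → s = 1.4813

1.4813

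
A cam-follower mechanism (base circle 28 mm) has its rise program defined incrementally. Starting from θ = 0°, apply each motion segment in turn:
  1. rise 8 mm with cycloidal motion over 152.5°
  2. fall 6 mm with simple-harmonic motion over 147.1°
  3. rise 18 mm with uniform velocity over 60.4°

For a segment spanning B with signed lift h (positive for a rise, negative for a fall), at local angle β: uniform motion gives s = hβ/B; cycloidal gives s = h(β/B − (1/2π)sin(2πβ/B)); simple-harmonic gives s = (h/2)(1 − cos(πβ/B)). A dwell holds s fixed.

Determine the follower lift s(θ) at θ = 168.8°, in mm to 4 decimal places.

seg 1 [0°–152.5°] cycloidal, h=8: full span → s += 8 → s = 8.0000
seg 2 [152.5°–299.6°] simple-harmonic, h=-6: θ=168.8° here. β=16.3, B=147.1. -6/2·(1 − cos(π·0.1108)) = -0.1799 → s = 7.8201

7.8201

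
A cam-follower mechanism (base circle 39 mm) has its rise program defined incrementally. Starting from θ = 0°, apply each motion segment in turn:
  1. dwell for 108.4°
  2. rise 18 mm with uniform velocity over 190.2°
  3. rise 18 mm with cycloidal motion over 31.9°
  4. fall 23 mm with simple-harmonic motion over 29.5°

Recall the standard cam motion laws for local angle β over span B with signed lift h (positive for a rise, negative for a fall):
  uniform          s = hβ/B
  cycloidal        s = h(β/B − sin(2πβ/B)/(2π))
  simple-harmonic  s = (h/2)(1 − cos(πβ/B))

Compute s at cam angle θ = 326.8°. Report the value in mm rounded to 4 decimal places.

seg 1 [0°–108.4°] dwell: s stays 0.0000
seg 2 [108.4°–298.6°] uniform, h=18: full span → s += 18 → s = 18.0000
seg 3 [298.6°–330.5°] cycloidal, h=18: θ=326.8° here. β=28.2, B=31.9. 18·(0.8840 − sin(2π·0.8840)/(2π)) = 17.8200 → s = 35.8200

35.8200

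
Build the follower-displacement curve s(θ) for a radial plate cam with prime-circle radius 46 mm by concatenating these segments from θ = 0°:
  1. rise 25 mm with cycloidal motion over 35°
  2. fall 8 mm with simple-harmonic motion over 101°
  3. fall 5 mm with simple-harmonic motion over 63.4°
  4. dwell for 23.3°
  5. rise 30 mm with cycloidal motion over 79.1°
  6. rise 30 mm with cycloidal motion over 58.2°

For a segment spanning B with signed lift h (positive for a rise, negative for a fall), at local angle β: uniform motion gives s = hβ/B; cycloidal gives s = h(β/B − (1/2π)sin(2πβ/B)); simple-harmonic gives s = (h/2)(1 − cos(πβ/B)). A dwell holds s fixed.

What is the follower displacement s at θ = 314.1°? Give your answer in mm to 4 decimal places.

seg 1 [0°–35°] cycloidal, h=25: full span → s += 25 → s = 25.0000
seg 2 [35°–136°] simple-harmonic, h=-8: full span → s += -8 → s = 17.0000
seg 3 [136°–199.4°] simple-harmonic, h=-5: full span → s += -5 → s = 12.0000
seg 4 [199.4°–222.7°] dwell: s stays 12.0000
seg 5 [222.7°–301.8°] cycloidal, h=30: full span → s += 30 → s = 42.0000
seg 6 [301.8°–360°] cycloidal, h=30: θ=314.1° here. β=12.3, B=58.2. 30·(0.2113 − sin(2π·0.2113)/(2π)) = 1.7057 → s = 43.7057

43.7057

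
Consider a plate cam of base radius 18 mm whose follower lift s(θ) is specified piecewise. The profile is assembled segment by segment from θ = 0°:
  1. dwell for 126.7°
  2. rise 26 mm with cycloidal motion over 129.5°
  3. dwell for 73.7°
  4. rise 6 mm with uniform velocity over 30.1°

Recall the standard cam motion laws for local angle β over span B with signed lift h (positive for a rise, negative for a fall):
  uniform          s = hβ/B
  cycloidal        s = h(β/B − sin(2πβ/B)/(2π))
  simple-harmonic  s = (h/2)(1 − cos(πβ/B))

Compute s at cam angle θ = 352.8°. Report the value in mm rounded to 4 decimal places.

seg 1 [0°–126.7°] dwell: s stays 0.0000
seg 2 [126.7°–256.2°] cycloidal, h=26: full span → s += 26 → s = 26.0000
seg 3 [256.2°–329.9°] dwell: s stays 26.0000
seg 4 [329.9°–360°] uniform, h=6: θ=352.8° here. β=22.9, B=30.1. 6·22.9/30.1 = 4.5648 → s = 30.5648

30.5648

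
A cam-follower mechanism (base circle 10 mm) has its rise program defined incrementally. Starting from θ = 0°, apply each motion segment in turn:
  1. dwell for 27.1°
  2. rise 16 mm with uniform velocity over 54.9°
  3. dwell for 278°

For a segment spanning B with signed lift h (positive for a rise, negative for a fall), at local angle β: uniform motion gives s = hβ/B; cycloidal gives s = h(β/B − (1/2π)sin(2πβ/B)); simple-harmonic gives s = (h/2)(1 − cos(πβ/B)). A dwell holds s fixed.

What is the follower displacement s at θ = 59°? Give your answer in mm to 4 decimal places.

seg 1 [0°–27.1°] dwell: s stays 0.0000
seg 2 [27.1°–82°] uniform, h=16: θ=59° here. β=31.9, B=54.9. 16·31.9/54.9 = 9.2969 → s = 9.2969

9.2969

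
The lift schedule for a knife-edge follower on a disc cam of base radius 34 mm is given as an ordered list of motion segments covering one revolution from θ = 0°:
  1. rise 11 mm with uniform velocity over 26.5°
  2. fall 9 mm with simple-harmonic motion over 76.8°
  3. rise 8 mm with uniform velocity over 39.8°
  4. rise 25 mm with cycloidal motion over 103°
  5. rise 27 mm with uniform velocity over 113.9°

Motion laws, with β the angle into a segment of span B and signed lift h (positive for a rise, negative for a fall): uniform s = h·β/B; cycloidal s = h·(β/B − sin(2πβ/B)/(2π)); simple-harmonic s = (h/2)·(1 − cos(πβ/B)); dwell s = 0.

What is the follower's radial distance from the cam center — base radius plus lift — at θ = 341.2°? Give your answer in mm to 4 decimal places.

seg 1 [0°–26.5°] uniform, h=11: full span → s += 11 → s = 11.0000
seg 2 [26.5°–103.3°] simple-harmonic, h=-9: full span → s += -9 → s = 2.0000
seg 3 [103.3°–143.1°] uniform, h=8: full span → s += 8 → s = 10.0000
seg 4 [143.1°–246.1°] cycloidal, h=25: full span → s += 25 → s = 35.0000
seg 5 [246.1°–360°] uniform, h=27: θ=341.2° here. β=95.1, B=113.9. 27·95.1/113.9 = 22.5435 → s = 57.5435
radial distance = base radius + s = 34 + 57.5435 = 91.5435

91.5435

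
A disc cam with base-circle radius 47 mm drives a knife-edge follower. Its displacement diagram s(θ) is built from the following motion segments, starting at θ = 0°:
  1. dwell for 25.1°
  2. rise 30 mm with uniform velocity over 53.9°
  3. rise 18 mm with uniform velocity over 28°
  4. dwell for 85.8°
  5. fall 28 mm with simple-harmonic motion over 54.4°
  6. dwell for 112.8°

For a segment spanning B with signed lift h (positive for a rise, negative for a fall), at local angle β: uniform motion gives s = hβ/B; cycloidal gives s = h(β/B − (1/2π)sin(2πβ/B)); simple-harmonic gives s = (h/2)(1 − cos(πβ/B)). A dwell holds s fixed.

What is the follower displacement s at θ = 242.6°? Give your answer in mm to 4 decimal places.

seg 1 [0°–25.1°] dwell: s stays 0.0000
seg 2 [25.1°–79°] uniform, h=30: full span → s += 30 → s = 30.0000
seg 3 [79°–107°] uniform, h=18: full span → s += 18 → s = 48.0000
seg 4 [107°–192.8°] dwell: s stays 48.0000
seg 5 [192.8°–247.2°] simple-harmonic, h=-28: θ=242.6° here. β=49.8, B=54.4. -28/2·(1 − cos(π·0.9154)) = -27.5089 → s = 20.4911

20.4911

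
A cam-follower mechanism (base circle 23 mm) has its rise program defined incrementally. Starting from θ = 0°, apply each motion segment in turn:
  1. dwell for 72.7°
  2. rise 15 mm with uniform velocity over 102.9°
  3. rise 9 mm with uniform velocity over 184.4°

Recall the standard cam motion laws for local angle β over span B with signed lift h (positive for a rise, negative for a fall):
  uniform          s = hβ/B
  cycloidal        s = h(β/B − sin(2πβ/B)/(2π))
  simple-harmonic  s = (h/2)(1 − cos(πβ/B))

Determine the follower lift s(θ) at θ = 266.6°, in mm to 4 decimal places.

seg 1 [0°–72.7°] dwell: s stays 0.0000
seg 2 [72.7°–175.6°] uniform, h=15: full span → s += 15 → s = 15.0000
seg 3 [175.6°–360°] uniform, h=9: θ=266.6° here. β=91, B=184.4. 9·91/184.4 = 4.4414 → s = 19.4414

19.4414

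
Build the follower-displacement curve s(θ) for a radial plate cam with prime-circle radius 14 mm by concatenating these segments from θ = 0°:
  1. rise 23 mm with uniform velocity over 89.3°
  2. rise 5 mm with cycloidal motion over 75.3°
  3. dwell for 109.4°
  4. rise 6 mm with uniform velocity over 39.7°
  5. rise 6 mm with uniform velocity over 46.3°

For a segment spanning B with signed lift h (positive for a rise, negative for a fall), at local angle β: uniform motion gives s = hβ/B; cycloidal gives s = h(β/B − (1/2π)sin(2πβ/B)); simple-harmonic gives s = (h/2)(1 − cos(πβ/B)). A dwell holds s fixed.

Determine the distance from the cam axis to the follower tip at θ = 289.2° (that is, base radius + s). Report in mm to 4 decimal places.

seg 1 [0°–89.3°] uniform, h=23: full span → s += 23 → s = 23.0000
seg 2 [89.3°–164.6°] cycloidal, h=5: full span → s += 5 → s = 28.0000
seg 3 [164.6°–274°] dwell: s stays 28.0000
seg 4 [274°–313.7°] uniform, h=6: θ=289.2° here. β=15.2, B=39.7. 6·15.2/39.7 = 2.2972 → s = 30.2972
radial distance = base radius + s = 14 + 30.2972 = 44.2972

44.2972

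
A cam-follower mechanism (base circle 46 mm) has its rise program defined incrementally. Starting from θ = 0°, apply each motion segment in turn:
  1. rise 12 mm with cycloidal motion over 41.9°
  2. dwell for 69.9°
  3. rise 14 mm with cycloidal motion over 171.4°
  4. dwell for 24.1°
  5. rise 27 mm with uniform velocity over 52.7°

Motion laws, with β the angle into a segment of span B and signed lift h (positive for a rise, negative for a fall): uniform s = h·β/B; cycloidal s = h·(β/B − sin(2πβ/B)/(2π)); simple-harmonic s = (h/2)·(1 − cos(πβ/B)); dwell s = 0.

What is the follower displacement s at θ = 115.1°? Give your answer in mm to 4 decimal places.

seg 1 [0°–41.9°] cycloidal, h=12: full span → s += 12 → s = 12.0000
seg 2 [41.9°–111.8°] dwell: s stays 12.0000
seg 3 [111.8°–283.2°] cycloidal, h=14: θ=115.1° here. β=3.3, B=171.4. 14·(0.0193 − sin(2π·0.0193)/(2π)) = 0.0007 → s = 12.0007

12.0007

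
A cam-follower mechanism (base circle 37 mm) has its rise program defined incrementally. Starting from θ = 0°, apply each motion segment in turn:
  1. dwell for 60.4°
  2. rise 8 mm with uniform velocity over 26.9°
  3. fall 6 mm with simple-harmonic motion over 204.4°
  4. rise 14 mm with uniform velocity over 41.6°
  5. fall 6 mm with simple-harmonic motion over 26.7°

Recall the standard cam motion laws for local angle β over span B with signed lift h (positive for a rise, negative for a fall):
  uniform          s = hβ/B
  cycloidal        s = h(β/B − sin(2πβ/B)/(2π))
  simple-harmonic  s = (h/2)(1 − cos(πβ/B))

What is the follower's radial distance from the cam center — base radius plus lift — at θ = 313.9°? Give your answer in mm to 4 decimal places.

seg 1 [0°–60.4°] dwell: s stays 0.0000
seg 2 [60.4°–87.3°] uniform, h=8: full span → s += 8 → s = 8.0000
seg 3 [87.3°–291.7°] simple-harmonic, h=-6: full span → s += -6 → s = 2.0000
seg 4 [291.7°–333.3°] uniform, h=14: θ=313.9° here. β=22.2, B=41.6. 14·22.2/41.6 = 7.4712 → s = 9.4712
radial distance = base radius + s = 37 + 9.4712 = 46.4712

46.4712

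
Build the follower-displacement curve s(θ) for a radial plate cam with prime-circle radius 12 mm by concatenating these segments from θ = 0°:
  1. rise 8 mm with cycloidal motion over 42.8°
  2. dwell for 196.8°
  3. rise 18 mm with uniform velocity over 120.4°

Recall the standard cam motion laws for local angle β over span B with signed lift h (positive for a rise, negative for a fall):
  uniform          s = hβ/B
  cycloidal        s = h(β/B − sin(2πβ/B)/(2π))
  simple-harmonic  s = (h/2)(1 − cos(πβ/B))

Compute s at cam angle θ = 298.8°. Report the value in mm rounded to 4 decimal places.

seg 1 [0°–42.8°] cycloidal, h=8: full span → s += 8 → s = 8.0000
seg 2 [42.8°–239.6°] dwell: s stays 8.0000
seg 3 [239.6°–360°] uniform, h=18: θ=298.8° here. β=59.2, B=120.4. 18·59.2/120.4 = 8.8505 → s = 16.8505

16.8505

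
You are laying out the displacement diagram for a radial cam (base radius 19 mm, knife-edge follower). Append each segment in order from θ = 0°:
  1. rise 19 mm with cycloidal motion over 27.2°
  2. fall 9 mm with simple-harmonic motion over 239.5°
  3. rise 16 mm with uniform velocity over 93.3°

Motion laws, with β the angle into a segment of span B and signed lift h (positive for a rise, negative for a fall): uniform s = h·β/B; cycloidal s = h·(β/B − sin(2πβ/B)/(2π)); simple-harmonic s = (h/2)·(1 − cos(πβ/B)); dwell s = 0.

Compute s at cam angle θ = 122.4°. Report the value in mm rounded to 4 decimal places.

seg 1 [0°–27.2°] cycloidal, h=19: full span → s += 19 → s = 19.0000
seg 2 [27.2°–266.7°] simple-harmonic, h=-9: θ=122.4° here. β=95.2, B=239.5. -9/2·(1 − cos(π·0.3975)) = -3.0758 → s = 15.9242

15.9242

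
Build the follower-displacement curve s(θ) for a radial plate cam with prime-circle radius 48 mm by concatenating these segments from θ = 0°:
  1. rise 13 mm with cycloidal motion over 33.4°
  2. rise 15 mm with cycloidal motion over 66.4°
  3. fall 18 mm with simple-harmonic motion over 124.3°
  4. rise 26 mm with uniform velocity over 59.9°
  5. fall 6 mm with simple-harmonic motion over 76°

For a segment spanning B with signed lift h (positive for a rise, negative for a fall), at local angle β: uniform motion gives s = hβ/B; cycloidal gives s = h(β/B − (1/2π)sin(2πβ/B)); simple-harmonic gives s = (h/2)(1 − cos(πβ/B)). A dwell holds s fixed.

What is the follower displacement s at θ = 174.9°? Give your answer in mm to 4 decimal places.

seg 1 [0°–33.4°] cycloidal, h=13: full span → s += 13 → s = 13.0000
seg 2 [33.4°–99.8°] cycloidal, h=15: full span → s += 15 → s = 28.0000
seg 3 [99.8°–224.1°] simple-harmonic, h=-18: θ=174.9° here. β=75.1, B=124.3. -18/2·(1 − cos(π·0.6042)) = -11.8934 → s = 16.1066

16.1066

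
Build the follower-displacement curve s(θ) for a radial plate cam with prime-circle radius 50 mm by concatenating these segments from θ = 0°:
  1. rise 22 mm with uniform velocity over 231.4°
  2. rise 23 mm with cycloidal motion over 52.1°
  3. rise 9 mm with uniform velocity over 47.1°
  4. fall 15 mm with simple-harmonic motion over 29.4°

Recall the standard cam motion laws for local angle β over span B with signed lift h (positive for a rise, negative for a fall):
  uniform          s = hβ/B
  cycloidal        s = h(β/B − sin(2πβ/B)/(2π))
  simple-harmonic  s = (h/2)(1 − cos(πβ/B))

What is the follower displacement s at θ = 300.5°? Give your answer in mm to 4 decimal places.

seg 1 [0°–231.4°] uniform, h=22: full span → s += 22 → s = 22.0000
seg 2 [231.4°–283.5°] cycloidal, h=23: full span → s += 23 → s = 45.0000
seg 3 [283.5°–330.6°] uniform, h=9: θ=300.5° here. β=17, B=47.1. 9·17/47.1 = 3.2484 → s = 48.2484

48.2484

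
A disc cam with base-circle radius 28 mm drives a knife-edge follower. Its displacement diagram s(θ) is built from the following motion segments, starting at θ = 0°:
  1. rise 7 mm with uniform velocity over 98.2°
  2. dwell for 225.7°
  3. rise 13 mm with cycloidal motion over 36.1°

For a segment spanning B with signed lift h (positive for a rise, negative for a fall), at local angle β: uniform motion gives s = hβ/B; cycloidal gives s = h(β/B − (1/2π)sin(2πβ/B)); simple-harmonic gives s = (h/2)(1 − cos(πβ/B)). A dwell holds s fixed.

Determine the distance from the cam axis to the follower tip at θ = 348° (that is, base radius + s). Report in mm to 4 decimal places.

seg 1 [0°–98.2°] uniform, h=7: full span → s += 7 → s = 7.0000
seg 2 [98.2°–323.9°] dwell: s stays 7.0000
seg 3 [323.9°–360°] cycloidal, h=13: θ=348° here. β=24.1, B=36.1. 13·(0.6676 − sin(2π·0.6676)/(2π)) = 10.4765 → s = 17.4765
radial distance = base radius + s = 28 + 17.4765 = 45.4765

45.4765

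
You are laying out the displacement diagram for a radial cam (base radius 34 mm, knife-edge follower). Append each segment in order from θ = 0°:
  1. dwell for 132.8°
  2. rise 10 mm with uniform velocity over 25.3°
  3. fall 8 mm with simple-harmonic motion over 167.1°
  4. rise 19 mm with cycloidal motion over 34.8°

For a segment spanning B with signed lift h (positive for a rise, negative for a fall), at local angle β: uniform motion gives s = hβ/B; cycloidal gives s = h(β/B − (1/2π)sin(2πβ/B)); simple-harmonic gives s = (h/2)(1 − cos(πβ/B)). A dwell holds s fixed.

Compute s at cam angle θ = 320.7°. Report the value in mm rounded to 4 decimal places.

seg 1 [0°–132.8°] dwell: s stays 0.0000
seg 2 [132.8°–158.1°] uniform, h=10: full span → s += 10 → s = 10.0000
seg 3 [158.1°–325.2°] simple-harmonic, h=-8: θ=320.7° here. β=162.6, B=167.1. -8/2·(1 − cos(π·0.9731)) = -7.9857 → s = 2.0143

2.0143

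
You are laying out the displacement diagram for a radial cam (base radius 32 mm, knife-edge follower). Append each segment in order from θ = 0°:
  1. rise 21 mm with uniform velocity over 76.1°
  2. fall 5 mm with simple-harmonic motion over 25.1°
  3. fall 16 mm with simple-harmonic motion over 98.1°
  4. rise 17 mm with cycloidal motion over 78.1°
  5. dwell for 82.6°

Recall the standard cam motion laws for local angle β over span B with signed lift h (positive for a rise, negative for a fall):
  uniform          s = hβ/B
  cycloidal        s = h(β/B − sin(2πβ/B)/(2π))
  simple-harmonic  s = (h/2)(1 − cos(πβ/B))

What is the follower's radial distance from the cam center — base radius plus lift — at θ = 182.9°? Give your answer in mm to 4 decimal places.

seg 1 [0°–76.1°] uniform, h=21: full span → s += 21 → s = 21.0000
seg 2 [76.1°–101.2°] simple-harmonic, h=-5: full span → s += -5 → s = 16.0000
seg 3 [101.2°–199.3°] simple-harmonic, h=-16: θ=182.9° here. β=81.7, B=98.1. -16/2·(1 − cos(π·0.8328)) = -14.9218 → s = 1.0782
radial distance = base radius + s = 32 + 1.0782 = 33.0782

33.0782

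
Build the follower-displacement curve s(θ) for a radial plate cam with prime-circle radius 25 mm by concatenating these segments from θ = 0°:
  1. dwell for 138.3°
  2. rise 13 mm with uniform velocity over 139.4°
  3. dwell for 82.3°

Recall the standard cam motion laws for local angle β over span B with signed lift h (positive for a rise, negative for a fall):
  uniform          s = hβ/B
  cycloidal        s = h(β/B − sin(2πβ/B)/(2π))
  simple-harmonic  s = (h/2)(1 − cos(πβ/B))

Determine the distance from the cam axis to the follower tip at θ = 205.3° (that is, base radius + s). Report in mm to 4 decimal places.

seg 1 [0°–138.3°] dwell: s stays 0.0000
seg 2 [138.3°–277.7°] uniform, h=13: θ=205.3° here. β=67, B=139.4. 13·67/139.4 = 6.2482 → s = 6.2482
radial distance = base radius + s = 25 + 6.2482 = 31.2482

31.2482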